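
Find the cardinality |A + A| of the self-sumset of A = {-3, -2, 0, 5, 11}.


A + A = {a + a' : a, a' ∈ A}; |A| = 5.
General bounds: 2|A| - 1 ≤ |A + A| ≤ |A|(|A|+1)/2, i.e. 9 ≤ |A + A| ≤ 15.
Lower bound 2|A|-1 is attained iff A is an arithmetic progression.
Enumerate sums a + a' for a ≤ a' (symmetric, so this suffices):
a = -3: -3+-3=-6, -3+-2=-5, -3+0=-3, -3+5=2, -3+11=8
a = -2: -2+-2=-4, -2+0=-2, -2+5=3, -2+11=9
a = 0: 0+0=0, 0+5=5, 0+11=11
a = 5: 5+5=10, 5+11=16
a = 11: 11+11=22
Distinct sums: {-6, -5, -4, -3, -2, 0, 2, 3, 5, 8, 9, 10, 11, 16, 22}
|A + A| = 15

|A + A| = 15


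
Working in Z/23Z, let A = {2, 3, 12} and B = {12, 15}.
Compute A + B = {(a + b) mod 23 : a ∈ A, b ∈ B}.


Work in Z/23Z: reduce every sum a + b modulo 23.
Enumerate all 6 pairs:
a = 2: 2+12=14, 2+15=17
a = 3: 3+12=15, 3+15=18
a = 12: 12+12=1, 12+15=4
Distinct residues collected: {1, 4, 14, 15, 17, 18}
|A + B| = 6 (out of 23 total residues).

A + B = {1, 4, 14, 15, 17, 18}


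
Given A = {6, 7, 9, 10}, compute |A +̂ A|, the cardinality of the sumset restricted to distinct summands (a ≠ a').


Restricted sumset: A +̂ A = {a + a' : a ∈ A, a' ∈ A, a ≠ a'}.
Equivalently, take A + A and drop any sum 2a that is achievable ONLY as a + a for a ∈ A (i.e. sums representable only with equal summands).
Enumerate pairs (a, a') with a < a' (symmetric, so each unordered pair gives one sum; this covers all a ≠ a'):
  6 + 7 = 13
  6 + 9 = 15
  6 + 10 = 16
  7 + 9 = 16
  7 + 10 = 17
  9 + 10 = 19
Collected distinct sums: {13, 15, 16, 17, 19}
|A +̂ A| = 5
(Reference bound: |A +̂ A| ≥ 2|A| - 3 for |A| ≥ 2, with |A| = 4 giving ≥ 5.)

|A +̂ A| = 5


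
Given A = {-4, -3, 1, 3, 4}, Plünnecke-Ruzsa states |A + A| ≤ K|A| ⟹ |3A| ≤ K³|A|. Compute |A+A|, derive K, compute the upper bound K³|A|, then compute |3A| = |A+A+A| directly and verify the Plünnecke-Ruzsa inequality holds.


|A| = 5.
Step 1: Compute A + A by enumerating all 25 pairs.
A + A = {-8, -7, -6, -3, -2, -1, 0, 1, 2, 4, 5, 6, 7, 8}, so |A + A| = 14.
Step 2: Doubling constant K = |A + A|/|A| = 14/5 = 14/5 ≈ 2.8000.
Step 3: Plünnecke-Ruzsa gives |3A| ≤ K³·|A| = (2.8000)³ · 5 ≈ 109.7600.
Step 4: Compute 3A = A + A + A directly by enumerating all triples (a,b,c) ∈ A³; |3A| = 24.
Step 5: Check 24 ≤ 109.7600? Yes ✓.

K = 14/5, Plünnecke-Ruzsa bound K³|A| ≈ 109.7600, |3A| = 24, inequality holds.


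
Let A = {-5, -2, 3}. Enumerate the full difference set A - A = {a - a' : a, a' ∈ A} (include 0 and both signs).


A - A = {a - a' : a, a' ∈ A}.
Compute a - a' for each ordered pair (a, a'):
a = -5: -5--5=0, -5--2=-3, -5-3=-8
a = -2: -2--5=3, -2--2=0, -2-3=-5
a = 3: 3--5=8, 3--2=5, 3-3=0
Collecting distinct values (and noting 0 appears from a-a):
A - A = {-8, -5, -3, 0, 3, 5, 8}
|A - A| = 7

A - A = {-8, -5, -3, 0, 3, 5, 8}


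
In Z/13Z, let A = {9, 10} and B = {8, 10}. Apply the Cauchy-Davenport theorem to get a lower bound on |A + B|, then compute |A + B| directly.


Cauchy-Davenport: |A + B| ≥ min(p, |A| + |B| - 1) for A, B nonempty in Z/pZ.
|A| = 2, |B| = 2, p = 13.
CD lower bound = min(13, 2 + 2 - 1) = min(13, 3) = 3.
Compute A + B mod 13 directly:
a = 9: 9+8=4, 9+10=6
a = 10: 10+8=5, 10+10=7
A + B = {4, 5, 6, 7}, so |A + B| = 4.
Verify: 4 ≥ 3? Yes ✓.

CD lower bound = 3, actual |A + B| = 4.


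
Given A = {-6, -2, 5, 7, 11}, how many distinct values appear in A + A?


A + A = {a + a' : a, a' ∈ A}; |A| = 5.
General bounds: 2|A| - 1 ≤ |A + A| ≤ |A|(|A|+1)/2, i.e. 9 ≤ |A + A| ≤ 15.
Lower bound 2|A|-1 is attained iff A is an arithmetic progression.
Enumerate sums a + a' for a ≤ a' (symmetric, so this suffices):
a = -6: -6+-6=-12, -6+-2=-8, -6+5=-1, -6+7=1, -6+11=5
a = -2: -2+-2=-4, -2+5=3, -2+7=5, -2+11=9
a = 5: 5+5=10, 5+7=12, 5+11=16
a = 7: 7+7=14, 7+11=18
a = 11: 11+11=22
Distinct sums: {-12, -8, -4, -1, 1, 3, 5, 9, 10, 12, 14, 16, 18, 22}
|A + A| = 14

|A + A| = 14


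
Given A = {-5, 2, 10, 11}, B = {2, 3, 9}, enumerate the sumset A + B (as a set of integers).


A + B = {a + b : a ∈ A, b ∈ B}.
Enumerate all |A|·|B| = 4·3 = 12 pairs (a, b) and collect distinct sums.
a = -5: -5+2=-3, -5+3=-2, -5+9=4
a = 2: 2+2=4, 2+3=5, 2+9=11
a = 10: 10+2=12, 10+3=13, 10+9=19
a = 11: 11+2=13, 11+3=14, 11+9=20
Collecting distinct sums: A + B = {-3, -2, 4, 5, 11, 12, 13, 14, 19, 20}
|A + B| = 10

A + B = {-3, -2, 4, 5, 11, 12, 13, 14, 19, 20}


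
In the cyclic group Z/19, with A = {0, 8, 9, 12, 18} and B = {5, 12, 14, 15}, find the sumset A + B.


Work in Z/19Z: reduce every sum a + b modulo 19.
Enumerate all 20 pairs:
a = 0: 0+5=5, 0+12=12, 0+14=14, 0+15=15
a = 8: 8+5=13, 8+12=1, 8+14=3, 8+15=4
a = 9: 9+5=14, 9+12=2, 9+14=4, 9+15=5
a = 12: 12+5=17, 12+12=5, 12+14=7, 12+15=8
a = 18: 18+5=4, 18+12=11, 18+14=13, 18+15=14
Distinct residues collected: {1, 2, 3, 4, 5, 7, 8, 11, 12, 13, 14, 15, 17}
|A + B| = 13 (out of 19 total residues).

A + B = {1, 2, 3, 4, 5, 7, 8, 11, 12, 13, 14, 15, 17}


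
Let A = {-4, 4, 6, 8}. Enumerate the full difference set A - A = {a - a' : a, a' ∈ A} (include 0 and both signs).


A - A = {a - a' : a, a' ∈ A}.
Compute a - a' for each ordered pair (a, a'):
a = -4: -4--4=0, -4-4=-8, -4-6=-10, -4-8=-12
a = 4: 4--4=8, 4-4=0, 4-6=-2, 4-8=-4
a = 6: 6--4=10, 6-4=2, 6-6=0, 6-8=-2
a = 8: 8--4=12, 8-4=4, 8-6=2, 8-8=0
Collecting distinct values (and noting 0 appears from a-a):
A - A = {-12, -10, -8, -4, -2, 0, 2, 4, 8, 10, 12}
|A - A| = 11

A - A = {-12, -10, -8, -4, -2, 0, 2, 4, 8, 10, 12}


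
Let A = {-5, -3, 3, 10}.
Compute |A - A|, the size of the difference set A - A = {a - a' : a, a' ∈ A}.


A - A = {a - a' : a, a' ∈ A}; |A| = 4.
Bounds: 2|A|-1 ≤ |A - A| ≤ |A|² - |A| + 1, i.e. 7 ≤ |A - A| ≤ 13.
Note: 0 ∈ A - A always (from a - a). The set is symmetric: if d ∈ A - A then -d ∈ A - A.
Enumerate nonzero differences d = a - a' with a > a' (then include -d):
Positive differences: {2, 6, 7, 8, 13, 15}
Full difference set: {0} ∪ (positive diffs) ∪ (negative diffs).
|A - A| = 1 + 2·6 = 13 (matches direct enumeration: 13).

|A - A| = 13


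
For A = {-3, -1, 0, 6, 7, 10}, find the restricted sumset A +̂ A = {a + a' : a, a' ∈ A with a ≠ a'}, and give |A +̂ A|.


Restricted sumset: A +̂ A = {a + a' : a ∈ A, a' ∈ A, a ≠ a'}.
Equivalently, take A + A and drop any sum 2a that is achievable ONLY as a + a for a ∈ A (i.e. sums representable only with equal summands).
Enumerate pairs (a, a') with a < a' (symmetric, so each unordered pair gives one sum; this covers all a ≠ a'):
  -3 + -1 = -4
  -3 + 0 = -3
  -3 + 6 = 3
  -3 + 7 = 4
  -3 + 10 = 7
  -1 + 0 = -1
  -1 + 6 = 5
  -1 + 7 = 6
  -1 + 10 = 9
  0 + 6 = 6
  0 + 7 = 7
  0 + 10 = 10
  6 + 7 = 13
  6 + 10 = 16
  7 + 10 = 17
Collected distinct sums: {-4, -3, -1, 3, 4, 5, 6, 7, 9, 10, 13, 16, 17}
|A +̂ A| = 13
(Reference bound: |A +̂ A| ≥ 2|A| - 3 for |A| ≥ 2, with |A| = 6 giving ≥ 9.)

|A +̂ A| = 13


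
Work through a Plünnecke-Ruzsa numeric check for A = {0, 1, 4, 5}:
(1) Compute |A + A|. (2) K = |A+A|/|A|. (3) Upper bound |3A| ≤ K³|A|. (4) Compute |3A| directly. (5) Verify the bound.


|A| = 4.
Step 1: Compute A + A by enumerating all 16 pairs.
A + A = {0, 1, 2, 4, 5, 6, 8, 9, 10}, so |A + A| = 9.
Step 2: Doubling constant K = |A + A|/|A| = 9/4 = 9/4 ≈ 2.2500.
Step 3: Plünnecke-Ruzsa gives |3A| ≤ K³·|A| = (2.2500)³ · 4 ≈ 45.5625.
Step 4: Compute 3A = A + A + A directly by enumerating all triples (a,b,c) ∈ A³; |3A| = 16.
Step 5: Check 16 ≤ 45.5625? Yes ✓.

K = 9/4, Plünnecke-Ruzsa bound K³|A| ≈ 45.5625, |3A| = 16, inequality holds.


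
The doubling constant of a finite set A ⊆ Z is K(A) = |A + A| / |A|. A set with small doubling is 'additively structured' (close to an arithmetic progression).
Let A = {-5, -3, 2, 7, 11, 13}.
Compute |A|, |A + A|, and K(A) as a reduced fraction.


|A| = 6.
Compute A + A by enumerating all 36 pairs.
A + A = {-10, -8, -6, -3, -1, 2, 4, 6, 8, 9, 10, 13, 14, 15, 18, 20, 22, 24, 26}, so |A + A| = 19.
K = |A + A| / |A| = 19/6 (already in lowest terms) ≈ 3.1667.
Reference: AP of size 6 gives K = 11/6 ≈ 1.8333; a fully generic set of size 6 gives K ≈ 3.5000.

|A| = 6, |A + A| = 19, K = 19/6.


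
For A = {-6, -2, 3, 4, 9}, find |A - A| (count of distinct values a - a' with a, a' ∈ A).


A - A = {a - a' : a, a' ∈ A}; |A| = 5.
Bounds: 2|A|-1 ≤ |A - A| ≤ |A|² - |A| + 1, i.e. 9 ≤ |A - A| ≤ 21.
Note: 0 ∈ A - A always (from a - a). The set is symmetric: if d ∈ A - A then -d ∈ A - A.
Enumerate nonzero differences d = a - a' with a > a' (then include -d):
Positive differences: {1, 4, 5, 6, 9, 10, 11, 15}
Full difference set: {0} ∪ (positive diffs) ∪ (negative diffs).
|A - A| = 1 + 2·8 = 17 (matches direct enumeration: 17).

|A - A| = 17


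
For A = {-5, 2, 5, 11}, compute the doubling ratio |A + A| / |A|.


|A| = 4.
Compute A + A by enumerating all 16 pairs.
A + A = {-10, -3, 0, 4, 6, 7, 10, 13, 16, 22}, so |A + A| = 10.
K = |A + A| / |A| = 10/4 = 5/2 ≈ 2.5000.
Reference: AP of size 4 gives K = 7/4 ≈ 1.7500; a fully generic set of size 4 gives K ≈ 2.5000.

|A| = 4, |A + A| = 10, K = 10/4 = 5/2.


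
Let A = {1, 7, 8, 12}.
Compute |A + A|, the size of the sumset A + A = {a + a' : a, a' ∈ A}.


A + A = {a + a' : a, a' ∈ A}; |A| = 4.
General bounds: 2|A| - 1 ≤ |A + A| ≤ |A|(|A|+1)/2, i.e. 7 ≤ |A + A| ≤ 10.
Lower bound 2|A|-1 is attained iff A is an arithmetic progression.
Enumerate sums a + a' for a ≤ a' (symmetric, so this suffices):
a = 1: 1+1=2, 1+7=8, 1+8=9, 1+12=13
a = 7: 7+7=14, 7+8=15, 7+12=19
a = 8: 8+8=16, 8+12=20
a = 12: 12+12=24
Distinct sums: {2, 8, 9, 13, 14, 15, 16, 19, 20, 24}
|A + A| = 10

|A + A| = 10


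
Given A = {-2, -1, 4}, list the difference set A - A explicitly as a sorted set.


A - A = {a - a' : a, a' ∈ A}.
Compute a - a' for each ordered pair (a, a'):
a = -2: -2--2=0, -2--1=-1, -2-4=-6
a = -1: -1--2=1, -1--1=0, -1-4=-5
a = 4: 4--2=6, 4--1=5, 4-4=0
Collecting distinct values (and noting 0 appears from a-a):
A - A = {-6, -5, -1, 0, 1, 5, 6}
|A - A| = 7

A - A = {-6, -5, -1, 0, 1, 5, 6}


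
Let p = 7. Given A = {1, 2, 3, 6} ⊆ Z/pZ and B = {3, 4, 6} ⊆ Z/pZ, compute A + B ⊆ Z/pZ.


Work in Z/7Z: reduce every sum a + b modulo 7.
Enumerate all 12 pairs:
a = 1: 1+3=4, 1+4=5, 1+6=0
a = 2: 2+3=5, 2+4=6, 2+6=1
a = 3: 3+3=6, 3+4=0, 3+6=2
a = 6: 6+3=2, 6+4=3, 6+6=5
Distinct residues collected: {0, 1, 2, 3, 4, 5, 6}
|A + B| = 7 (out of 7 total residues).

A + B = {0, 1, 2, 3, 4, 5, 6}


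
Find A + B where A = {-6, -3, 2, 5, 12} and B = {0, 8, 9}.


A + B = {a + b : a ∈ A, b ∈ B}.
Enumerate all |A|·|B| = 5·3 = 15 pairs (a, b) and collect distinct sums.
a = -6: -6+0=-6, -6+8=2, -6+9=3
a = -3: -3+0=-3, -3+8=5, -3+9=6
a = 2: 2+0=2, 2+8=10, 2+9=11
a = 5: 5+0=5, 5+8=13, 5+9=14
a = 12: 12+0=12, 12+8=20, 12+9=21
Collecting distinct sums: A + B = {-6, -3, 2, 3, 5, 6, 10, 11, 12, 13, 14, 20, 21}
|A + B| = 13

A + B = {-6, -3, 2, 3, 5, 6, 10, 11, 12, 13, 14, 20, 21}


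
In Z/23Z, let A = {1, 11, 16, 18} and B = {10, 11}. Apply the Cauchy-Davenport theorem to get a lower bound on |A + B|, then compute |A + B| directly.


Cauchy-Davenport: |A + B| ≥ min(p, |A| + |B| - 1) for A, B nonempty in Z/pZ.
|A| = 4, |B| = 2, p = 23.
CD lower bound = min(23, 4 + 2 - 1) = min(23, 5) = 5.
Compute A + B mod 23 directly:
a = 1: 1+10=11, 1+11=12
a = 11: 11+10=21, 11+11=22
a = 16: 16+10=3, 16+11=4
a = 18: 18+10=5, 18+11=6
A + B = {3, 4, 5, 6, 11, 12, 21, 22}, so |A + B| = 8.
Verify: 8 ≥ 5? Yes ✓.

CD lower bound = 5, actual |A + B| = 8.


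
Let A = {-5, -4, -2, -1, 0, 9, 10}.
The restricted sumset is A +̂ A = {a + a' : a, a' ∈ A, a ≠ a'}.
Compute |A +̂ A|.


Restricted sumset: A +̂ A = {a + a' : a ∈ A, a' ∈ A, a ≠ a'}.
Equivalently, take A + A and drop any sum 2a that is achievable ONLY as a + a for a ∈ A (i.e. sums representable only with equal summands).
Enumerate pairs (a, a') with a < a' (symmetric, so each unordered pair gives one sum; this covers all a ≠ a'):
  -5 + -4 = -9
  -5 + -2 = -7
  -5 + -1 = -6
  -5 + 0 = -5
  -5 + 9 = 4
  -5 + 10 = 5
  -4 + -2 = -6
  -4 + -1 = -5
  -4 + 0 = -4
  -4 + 9 = 5
  -4 + 10 = 6
  -2 + -1 = -3
  -2 + 0 = -2
  -2 + 9 = 7
  -2 + 10 = 8
  -1 + 0 = -1
  -1 + 9 = 8
  -1 + 10 = 9
  0 + 9 = 9
  0 + 10 = 10
  9 + 10 = 19
Collected distinct sums: {-9, -7, -6, -5, -4, -3, -2, -1, 4, 5, 6, 7, 8, 9, 10, 19}
|A +̂ A| = 16
(Reference bound: |A +̂ A| ≥ 2|A| - 3 for |A| ≥ 2, with |A| = 7 giving ≥ 11.)

|A +̂ A| = 16


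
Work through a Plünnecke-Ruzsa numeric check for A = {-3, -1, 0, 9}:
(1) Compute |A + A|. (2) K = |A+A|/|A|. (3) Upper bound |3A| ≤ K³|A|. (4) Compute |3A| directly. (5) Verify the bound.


|A| = 4.
Step 1: Compute A + A by enumerating all 16 pairs.
A + A = {-6, -4, -3, -2, -1, 0, 6, 8, 9, 18}, so |A + A| = 10.
Step 2: Doubling constant K = |A + A|/|A| = 10/4 = 10/4 ≈ 2.5000.
Step 3: Plünnecke-Ruzsa gives |3A| ≤ K³·|A| = (2.5000)³ · 4 ≈ 62.5000.
Step 4: Compute 3A = A + A + A directly by enumerating all triples (a,b,c) ∈ A³; |3A| = 19.
Step 5: Check 19 ≤ 62.5000? Yes ✓.

K = 10/4, Plünnecke-Ruzsa bound K³|A| ≈ 62.5000, |3A| = 19, inequality holds.


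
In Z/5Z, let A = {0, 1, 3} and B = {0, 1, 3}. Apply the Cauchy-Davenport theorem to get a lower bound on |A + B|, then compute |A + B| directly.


Cauchy-Davenport: |A + B| ≥ min(p, |A| + |B| - 1) for A, B nonempty in Z/pZ.
|A| = 3, |B| = 3, p = 5.
CD lower bound = min(5, 3 + 3 - 1) = min(5, 5) = 5.
Compute A + B mod 5 directly:
a = 0: 0+0=0, 0+1=1, 0+3=3
a = 1: 1+0=1, 1+1=2, 1+3=4
a = 3: 3+0=3, 3+1=4, 3+3=1
A + B = {0, 1, 2, 3, 4}, so |A + B| = 5.
Verify: 5 ≥ 5? Yes ✓.

CD lower bound = 5, actual |A + B| = 5.


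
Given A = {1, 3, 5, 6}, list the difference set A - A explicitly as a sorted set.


A - A = {a - a' : a, a' ∈ A}.
Compute a - a' for each ordered pair (a, a'):
a = 1: 1-1=0, 1-3=-2, 1-5=-4, 1-6=-5
a = 3: 3-1=2, 3-3=0, 3-5=-2, 3-6=-3
a = 5: 5-1=4, 5-3=2, 5-5=0, 5-6=-1
a = 6: 6-1=5, 6-3=3, 6-5=1, 6-6=0
Collecting distinct values (and noting 0 appears from a-a):
A - A = {-5, -4, -3, -2, -1, 0, 1, 2, 3, 4, 5}
|A - A| = 11

A - A = {-5, -4, -3, -2, -1, 0, 1, 2, 3, 4, 5}


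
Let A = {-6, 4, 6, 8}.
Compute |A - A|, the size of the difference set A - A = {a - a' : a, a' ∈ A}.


A - A = {a - a' : a, a' ∈ A}; |A| = 4.
Bounds: 2|A|-1 ≤ |A - A| ≤ |A|² - |A| + 1, i.e. 7 ≤ |A - A| ≤ 13.
Note: 0 ∈ A - A always (from a - a). The set is symmetric: if d ∈ A - A then -d ∈ A - A.
Enumerate nonzero differences d = a - a' with a > a' (then include -d):
Positive differences: {2, 4, 10, 12, 14}
Full difference set: {0} ∪ (positive diffs) ∪ (negative diffs).
|A - A| = 1 + 2·5 = 11 (matches direct enumeration: 11).

|A - A| = 11


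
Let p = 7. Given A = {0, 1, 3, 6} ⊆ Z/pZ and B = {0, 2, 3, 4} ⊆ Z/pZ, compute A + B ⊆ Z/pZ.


Work in Z/7Z: reduce every sum a + b modulo 7.
Enumerate all 16 pairs:
a = 0: 0+0=0, 0+2=2, 0+3=3, 0+4=4
a = 1: 1+0=1, 1+2=3, 1+3=4, 1+4=5
a = 3: 3+0=3, 3+2=5, 3+3=6, 3+4=0
a = 6: 6+0=6, 6+2=1, 6+3=2, 6+4=3
Distinct residues collected: {0, 1, 2, 3, 4, 5, 6}
|A + B| = 7 (out of 7 total residues).

A + B = {0, 1, 2, 3, 4, 5, 6}


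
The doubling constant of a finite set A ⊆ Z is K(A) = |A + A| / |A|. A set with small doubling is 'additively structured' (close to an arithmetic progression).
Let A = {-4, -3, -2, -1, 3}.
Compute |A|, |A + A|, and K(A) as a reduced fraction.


|A| = 5.
Compute A + A by enumerating all 25 pairs.
A + A = {-8, -7, -6, -5, -4, -3, -2, -1, 0, 1, 2, 6}, so |A + A| = 12.
K = |A + A| / |A| = 12/5 (already in lowest terms) ≈ 2.4000.
Reference: AP of size 5 gives K = 9/5 ≈ 1.8000; a fully generic set of size 5 gives K ≈ 3.0000.

|A| = 5, |A + A| = 12, K = 12/5.


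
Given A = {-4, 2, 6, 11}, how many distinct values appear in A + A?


A + A = {a + a' : a, a' ∈ A}; |A| = 4.
General bounds: 2|A| - 1 ≤ |A + A| ≤ |A|(|A|+1)/2, i.e. 7 ≤ |A + A| ≤ 10.
Lower bound 2|A|-1 is attained iff A is an arithmetic progression.
Enumerate sums a + a' for a ≤ a' (symmetric, so this suffices):
a = -4: -4+-4=-8, -4+2=-2, -4+6=2, -4+11=7
a = 2: 2+2=4, 2+6=8, 2+11=13
a = 6: 6+6=12, 6+11=17
a = 11: 11+11=22
Distinct sums: {-8, -2, 2, 4, 7, 8, 12, 13, 17, 22}
|A + A| = 10

|A + A| = 10


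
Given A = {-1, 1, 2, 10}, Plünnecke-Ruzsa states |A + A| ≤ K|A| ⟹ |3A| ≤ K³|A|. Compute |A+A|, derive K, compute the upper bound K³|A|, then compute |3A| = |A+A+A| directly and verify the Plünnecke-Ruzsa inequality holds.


|A| = 4.
Step 1: Compute A + A by enumerating all 16 pairs.
A + A = {-2, 0, 1, 2, 3, 4, 9, 11, 12, 20}, so |A + A| = 10.
Step 2: Doubling constant K = |A + A|/|A| = 10/4 = 10/4 ≈ 2.5000.
Step 3: Plünnecke-Ruzsa gives |3A| ≤ K³·|A| = (2.5000)³ · 4 ≈ 62.5000.
Step 4: Compute 3A = A + A + A directly by enumerating all triples (a,b,c) ∈ A³; |3A| = 19.
Step 5: Check 19 ≤ 62.5000? Yes ✓.

K = 10/4, Plünnecke-Ruzsa bound K³|A| ≈ 62.5000, |3A| = 19, inequality holds.


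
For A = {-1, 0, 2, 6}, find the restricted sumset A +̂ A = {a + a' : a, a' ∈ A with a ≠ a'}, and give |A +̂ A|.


Restricted sumset: A +̂ A = {a + a' : a ∈ A, a' ∈ A, a ≠ a'}.
Equivalently, take A + A and drop any sum 2a that is achievable ONLY as a + a for a ∈ A (i.e. sums representable only with equal summands).
Enumerate pairs (a, a') with a < a' (symmetric, so each unordered pair gives one sum; this covers all a ≠ a'):
  -1 + 0 = -1
  -1 + 2 = 1
  -1 + 6 = 5
  0 + 2 = 2
  0 + 6 = 6
  2 + 6 = 8
Collected distinct sums: {-1, 1, 2, 5, 6, 8}
|A +̂ A| = 6
(Reference bound: |A +̂ A| ≥ 2|A| - 3 for |A| ≥ 2, with |A| = 4 giving ≥ 5.)

|A +̂ A| = 6


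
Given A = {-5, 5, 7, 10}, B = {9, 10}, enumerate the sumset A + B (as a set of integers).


A + B = {a + b : a ∈ A, b ∈ B}.
Enumerate all |A|·|B| = 4·2 = 8 pairs (a, b) and collect distinct sums.
a = -5: -5+9=4, -5+10=5
a = 5: 5+9=14, 5+10=15
a = 7: 7+9=16, 7+10=17
a = 10: 10+9=19, 10+10=20
Collecting distinct sums: A + B = {4, 5, 14, 15, 16, 17, 19, 20}
|A + B| = 8

A + B = {4, 5, 14, 15, 16, 17, 19, 20}


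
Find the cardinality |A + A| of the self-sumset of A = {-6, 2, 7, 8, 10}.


A + A = {a + a' : a, a' ∈ A}; |A| = 5.
General bounds: 2|A| - 1 ≤ |A + A| ≤ |A|(|A|+1)/2, i.e. 9 ≤ |A + A| ≤ 15.
Lower bound 2|A|-1 is attained iff A is an arithmetic progression.
Enumerate sums a + a' for a ≤ a' (symmetric, so this suffices):
a = -6: -6+-6=-12, -6+2=-4, -6+7=1, -6+8=2, -6+10=4
a = 2: 2+2=4, 2+7=9, 2+8=10, 2+10=12
a = 7: 7+7=14, 7+8=15, 7+10=17
a = 8: 8+8=16, 8+10=18
a = 10: 10+10=20
Distinct sums: {-12, -4, 1, 2, 4, 9, 10, 12, 14, 15, 16, 17, 18, 20}
|A + A| = 14

|A + A| = 14


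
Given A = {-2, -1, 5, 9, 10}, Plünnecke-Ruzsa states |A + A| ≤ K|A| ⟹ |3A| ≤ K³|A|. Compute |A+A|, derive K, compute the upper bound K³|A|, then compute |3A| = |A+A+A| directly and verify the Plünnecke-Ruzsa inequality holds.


|A| = 5.
Step 1: Compute A + A by enumerating all 25 pairs.
A + A = {-4, -3, -2, 3, 4, 7, 8, 9, 10, 14, 15, 18, 19, 20}, so |A + A| = 14.
Step 2: Doubling constant K = |A + A|/|A| = 14/5 = 14/5 ≈ 2.8000.
Step 3: Plünnecke-Ruzsa gives |3A| ≤ K³·|A| = (2.8000)³ · 5 ≈ 109.7600.
Step 4: Compute 3A = A + A + A directly by enumerating all triples (a,b,c) ∈ A³; |3A| = 28.
Step 5: Check 28 ≤ 109.7600? Yes ✓.

K = 14/5, Plünnecke-Ruzsa bound K³|A| ≈ 109.7600, |3A| = 28, inequality holds.


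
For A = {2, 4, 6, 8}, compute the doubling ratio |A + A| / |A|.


|A| = 4.
Compute A + A by enumerating all 16 pairs.
A + A = {4, 6, 8, 10, 12, 14, 16}, so |A + A| = 7.
K = |A + A| / |A| = 7/4 (already in lowest terms) ≈ 1.7500.
Reference: AP of size 4 gives K = 7/4 ≈ 1.7500; a fully generic set of size 4 gives K ≈ 2.5000.

|A| = 4, |A + A| = 7, K = 7/4.


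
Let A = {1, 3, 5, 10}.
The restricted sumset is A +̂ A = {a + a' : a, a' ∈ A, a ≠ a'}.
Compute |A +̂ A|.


Restricted sumset: A +̂ A = {a + a' : a ∈ A, a' ∈ A, a ≠ a'}.
Equivalently, take A + A and drop any sum 2a that is achievable ONLY as a + a for a ∈ A (i.e. sums representable only with equal summands).
Enumerate pairs (a, a') with a < a' (symmetric, so each unordered pair gives one sum; this covers all a ≠ a'):
  1 + 3 = 4
  1 + 5 = 6
  1 + 10 = 11
  3 + 5 = 8
  3 + 10 = 13
  5 + 10 = 15
Collected distinct sums: {4, 6, 8, 11, 13, 15}
|A +̂ A| = 6
(Reference bound: |A +̂ A| ≥ 2|A| - 3 for |A| ≥ 2, with |A| = 4 giving ≥ 5.)

|A +̂ A| = 6


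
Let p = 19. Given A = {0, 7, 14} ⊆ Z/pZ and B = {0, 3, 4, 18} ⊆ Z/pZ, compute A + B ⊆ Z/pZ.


Work in Z/19Z: reduce every sum a + b modulo 19.
Enumerate all 12 pairs:
a = 0: 0+0=0, 0+3=3, 0+4=4, 0+18=18
a = 7: 7+0=7, 7+3=10, 7+4=11, 7+18=6
a = 14: 14+0=14, 14+3=17, 14+4=18, 14+18=13
Distinct residues collected: {0, 3, 4, 6, 7, 10, 11, 13, 14, 17, 18}
|A + B| = 11 (out of 19 total residues).

A + B = {0, 3, 4, 6, 7, 10, 11, 13, 14, 17, 18}


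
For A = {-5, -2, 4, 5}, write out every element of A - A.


A - A = {a - a' : a, a' ∈ A}.
Compute a - a' for each ordered pair (a, a'):
a = -5: -5--5=0, -5--2=-3, -5-4=-9, -5-5=-10
a = -2: -2--5=3, -2--2=0, -2-4=-6, -2-5=-7
a = 4: 4--5=9, 4--2=6, 4-4=0, 4-5=-1
a = 5: 5--5=10, 5--2=7, 5-4=1, 5-5=0
Collecting distinct values (and noting 0 appears from a-a):
A - A = {-10, -9, -7, -6, -3, -1, 0, 1, 3, 6, 7, 9, 10}
|A - A| = 13

A - A = {-10, -9, -7, -6, -3, -1, 0, 1, 3, 6, 7, 9, 10}


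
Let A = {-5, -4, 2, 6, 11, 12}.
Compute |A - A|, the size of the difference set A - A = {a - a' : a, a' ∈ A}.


A - A = {a - a' : a, a' ∈ A}; |A| = 6.
Bounds: 2|A|-1 ≤ |A - A| ≤ |A|² - |A| + 1, i.e. 11 ≤ |A - A| ≤ 31.
Note: 0 ∈ A - A always (from a - a). The set is symmetric: if d ∈ A - A then -d ∈ A - A.
Enumerate nonzero differences d = a - a' with a > a' (then include -d):
Positive differences: {1, 4, 5, 6, 7, 9, 10, 11, 15, 16, 17}
Full difference set: {0} ∪ (positive diffs) ∪ (negative diffs).
|A - A| = 1 + 2·11 = 23 (matches direct enumeration: 23).

|A - A| = 23


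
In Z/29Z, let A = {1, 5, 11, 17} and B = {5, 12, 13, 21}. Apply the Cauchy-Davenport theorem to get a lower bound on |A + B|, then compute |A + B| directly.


Cauchy-Davenport: |A + B| ≥ min(p, |A| + |B| - 1) for A, B nonempty in Z/pZ.
|A| = 4, |B| = 4, p = 29.
CD lower bound = min(29, 4 + 4 - 1) = min(29, 7) = 7.
Compute A + B mod 29 directly:
a = 1: 1+5=6, 1+12=13, 1+13=14, 1+21=22
a = 5: 5+5=10, 5+12=17, 5+13=18, 5+21=26
a = 11: 11+5=16, 11+12=23, 11+13=24, 11+21=3
a = 17: 17+5=22, 17+12=0, 17+13=1, 17+21=9
A + B = {0, 1, 3, 6, 9, 10, 13, 14, 16, 17, 18, 22, 23, 24, 26}, so |A + B| = 15.
Verify: 15 ≥ 7? Yes ✓.

CD lower bound = 7, actual |A + B| = 15.


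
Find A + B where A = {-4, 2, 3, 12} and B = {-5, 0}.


A + B = {a + b : a ∈ A, b ∈ B}.
Enumerate all |A|·|B| = 4·2 = 8 pairs (a, b) and collect distinct sums.
a = -4: -4+-5=-9, -4+0=-4
a = 2: 2+-5=-3, 2+0=2
a = 3: 3+-5=-2, 3+0=3
a = 12: 12+-5=7, 12+0=12
Collecting distinct sums: A + B = {-9, -4, -3, -2, 2, 3, 7, 12}
|A + B| = 8

A + B = {-9, -4, -3, -2, 2, 3, 7, 12}


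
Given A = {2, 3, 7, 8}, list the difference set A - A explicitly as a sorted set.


A - A = {a - a' : a, a' ∈ A}.
Compute a - a' for each ordered pair (a, a'):
a = 2: 2-2=0, 2-3=-1, 2-7=-5, 2-8=-6
a = 3: 3-2=1, 3-3=0, 3-7=-4, 3-8=-5
a = 7: 7-2=5, 7-3=4, 7-7=0, 7-8=-1
a = 8: 8-2=6, 8-3=5, 8-7=1, 8-8=0
Collecting distinct values (and noting 0 appears from a-a):
A - A = {-6, -5, -4, -1, 0, 1, 4, 5, 6}
|A - A| = 9

A - A = {-6, -5, -4, -1, 0, 1, 4, 5, 6}


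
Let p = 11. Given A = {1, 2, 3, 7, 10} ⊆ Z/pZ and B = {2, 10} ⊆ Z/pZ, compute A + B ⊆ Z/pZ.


Work in Z/11Z: reduce every sum a + b modulo 11.
Enumerate all 10 pairs:
a = 1: 1+2=3, 1+10=0
a = 2: 2+2=4, 2+10=1
a = 3: 3+2=5, 3+10=2
a = 7: 7+2=9, 7+10=6
a = 10: 10+2=1, 10+10=9
Distinct residues collected: {0, 1, 2, 3, 4, 5, 6, 9}
|A + B| = 8 (out of 11 total residues).

A + B = {0, 1, 2, 3, 4, 5, 6, 9}


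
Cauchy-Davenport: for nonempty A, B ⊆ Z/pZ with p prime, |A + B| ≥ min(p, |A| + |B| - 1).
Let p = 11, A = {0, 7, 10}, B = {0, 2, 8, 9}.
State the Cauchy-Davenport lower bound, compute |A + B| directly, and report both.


Cauchy-Davenport: |A + B| ≥ min(p, |A| + |B| - 1) for A, B nonempty in Z/pZ.
|A| = 3, |B| = 4, p = 11.
CD lower bound = min(11, 3 + 4 - 1) = min(11, 6) = 6.
Compute A + B mod 11 directly:
a = 0: 0+0=0, 0+2=2, 0+8=8, 0+9=9
a = 7: 7+0=7, 7+2=9, 7+8=4, 7+9=5
a = 10: 10+0=10, 10+2=1, 10+8=7, 10+9=8
A + B = {0, 1, 2, 4, 5, 7, 8, 9, 10}, so |A + B| = 9.
Verify: 9 ≥ 6? Yes ✓.

CD lower bound = 6, actual |A + B| = 9.


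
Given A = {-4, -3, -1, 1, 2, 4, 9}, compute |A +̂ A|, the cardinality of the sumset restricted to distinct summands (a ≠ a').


Restricted sumset: A +̂ A = {a + a' : a ∈ A, a' ∈ A, a ≠ a'}.
Equivalently, take A + A and drop any sum 2a that is achievable ONLY as a + a for a ∈ A (i.e. sums representable only with equal summands).
Enumerate pairs (a, a') with a < a' (symmetric, so each unordered pair gives one sum; this covers all a ≠ a'):
  -4 + -3 = -7
  -4 + -1 = -5
  -4 + 1 = -3
  -4 + 2 = -2
  -4 + 4 = 0
  -4 + 9 = 5
  -3 + -1 = -4
  -3 + 1 = -2
  -3 + 2 = -1
  -3 + 4 = 1
  -3 + 9 = 6
  -1 + 1 = 0
  -1 + 2 = 1
  -1 + 4 = 3
  -1 + 9 = 8
  1 + 2 = 3
  1 + 4 = 5
  1 + 9 = 10
  2 + 4 = 6
  2 + 9 = 11
  4 + 9 = 13
Collected distinct sums: {-7, -5, -4, -3, -2, -1, 0, 1, 3, 5, 6, 8, 10, 11, 13}
|A +̂ A| = 15
(Reference bound: |A +̂ A| ≥ 2|A| - 3 for |A| ≥ 2, with |A| = 7 giving ≥ 11.)

|A +̂ A| = 15


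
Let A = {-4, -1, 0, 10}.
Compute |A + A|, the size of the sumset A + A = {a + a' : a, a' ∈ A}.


A + A = {a + a' : a, a' ∈ A}; |A| = 4.
General bounds: 2|A| - 1 ≤ |A + A| ≤ |A|(|A|+1)/2, i.e. 7 ≤ |A + A| ≤ 10.
Lower bound 2|A|-1 is attained iff A is an arithmetic progression.
Enumerate sums a + a' for a ≤ a' (symmetric, so this suffices):
a = -4: -4+-4=-8, -4+-1=-5, -4+0=-4, -4+10=6
a = -1: -1+-1=-2, -1+0=-1, -1+10=9
a = 0: 0+0=0, 0+10=10
a = 10: 10+10=20
Distinct sums: {-8, -5, -4, -2, -1, 0, 6, 9, 10, 20}
|A + A| = 10

|A + A| = 10


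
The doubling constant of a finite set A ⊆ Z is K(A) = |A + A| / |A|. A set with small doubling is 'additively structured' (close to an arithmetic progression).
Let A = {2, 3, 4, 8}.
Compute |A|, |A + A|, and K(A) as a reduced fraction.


|A| = 4.
Compute A + A by enumerating all 16 pairs.
A + A = {4, 5, 6, 7, 8, 10, 11, 12, 16}, so |A + A| = 9.
K = |A + A| / |A| = 9/4 (already in lowest terms) ≈ 2.2500.
Reference: AP of size 4 gives K = 7/4 ≈ 1.7500; a fully generic set of size 4 gives K ≈ 2.5000.

|A| = 4, |A + A| = 9, K = 9/4.


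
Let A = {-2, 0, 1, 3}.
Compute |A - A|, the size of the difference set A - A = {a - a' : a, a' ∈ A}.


A - A = {a - a' : a, a' ∈ A}; |A| = 4.
Bounds: 2|A|-1 ≤ |A - A| ≤ |A|² - |A| + 1, i.e. 7 ≤ |A - A| ≤ 13.
Note: 0 ∈ A - A always (from a - a). The set is symmetric: if d ∈ A - A then -d ∈ A - A.
Enumerate nonzero differences d = a - a' with a > a' (then include -d):
Positive differences: {1, 2, 3, 5}
Full difference set: {0} ∪ (positive diffs) ∪ (negative diffs).
|A - A| = 1 + 2·4 = 9 (matches direct enumeration: 9).

|A - A| = 9


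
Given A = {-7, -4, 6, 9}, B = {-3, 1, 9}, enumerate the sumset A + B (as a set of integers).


A + B = {a + b : a ∈ A, b ∈ B}.
Enumerate all |A|·|B| = 4·3 = 12 pairs (a, b) and collect distinct sums.
a = -7: -7+-3=-10, -7+1=-6, -7+9=2
a = -4: -4+-3=-7, -4+1=-3, -4+9=5
a = 6: 6+-3=3, 6+1=7, 6+9=15
a = 9: 9+-3=6, 9+1=10, 9+9=18
Collecting distinct sums: A + B = {-10, -7, -6, -3, 2, 3, 5, 6, 7, 10, 15, 18}
|A + B| = 12

A + B = {-10, -7, -6, -3, 2, 3, 5, 6, 7, 10, 15, 18}


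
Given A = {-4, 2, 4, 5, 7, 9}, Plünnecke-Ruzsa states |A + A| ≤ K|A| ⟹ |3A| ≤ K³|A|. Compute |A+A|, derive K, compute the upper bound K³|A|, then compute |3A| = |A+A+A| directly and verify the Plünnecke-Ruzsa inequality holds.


|A| = 6.
Step 1: Compute A + A by enumerating all 36 pairs.
A + A = {-8, -2, 0, 1, 3, 4, 5, 6, 7, 8, 9, 10, 11, 12, 13, 14, 16, 18}, so |A + A| = 18.
Step 2: Doubling constant K = |A + A|/|A| = 18/6 = 18/6 ≈ 3.0000.
Step 3: Plünnecke-Ruzsa gives |3A| ≤ K³·|A| = (3.0000)³ · 6 ≈ 162.0000.
Step 4: Compute 3A = A + A + A directly by enumerating all triples (a,b,c) ∈ A³; |3A| = 31.
Step 5: Check 31 ≤ 162.0000? Yes ✓.

K = 18/6, Plünnecke-Ruzsa bound K³|A| ≈ 162.0000, |3A| = 31, inequality holds.


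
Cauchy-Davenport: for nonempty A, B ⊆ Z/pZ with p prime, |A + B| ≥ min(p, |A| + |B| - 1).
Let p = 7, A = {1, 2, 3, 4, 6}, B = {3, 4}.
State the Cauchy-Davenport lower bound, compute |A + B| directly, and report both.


Cauchy-Davenport: |A + B| ≥ min(p, |A| + |B| - 1) for A, B nonempty in Z/pZ.
|A| = 5, |B| = 2, p = 7.
CD lower bound = min(7, 5 + 2 - 1) = min(7, 6) = 6.
Compute A + B mod 7 directly:
a = 1: 1+3=4, 1+4=5
a = 2: 2+3=5, 2+4=6
a = 3: 3+3=6, 3+4=0
a = 4: 4+3=0, 4+4=1
a = 6: 6+3=2, 6+4=3
A + B = {0, 1, 2, 3, 4, 5, 6}, so |A + B| = 7.
Verify: 7 ≥ 6? Yes ✓.

CD lower bound = 6, actual |A + B| = 7.


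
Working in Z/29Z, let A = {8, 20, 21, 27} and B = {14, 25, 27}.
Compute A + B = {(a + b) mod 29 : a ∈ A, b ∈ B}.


Work in Z/29Z: reduce every sum a + b modulo 29.
Enumerate all 12 pairs:
a = 8: 8+14=22, 8+25=4, 8+27=6
a = 20: 20+14=5, 20+25=16, 20+27=18
a = 21: 21+14=6, 21+25=17, 21+27=19
a = 27: 27+14=12, 27+25=23, 27+27=25
Distinct residues collected: {4, 5, 6, 12, 16, 17, 18, 19, 22, 23, 25}
|A + B| = 11 (out of 29 total residues).

A + B = {4, 5, 6, 12, 16, 17, 18, 19, 22, 23, 25}


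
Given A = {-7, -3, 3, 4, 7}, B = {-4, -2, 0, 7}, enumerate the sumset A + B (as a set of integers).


A + B = {a + b : a ∈ A, b ∈ B}.
Enumerate all |A|·|B| = 5·4 = 20 pairs (a, b) and collect distinct sums.
a = -7: -7+-4=-11, -7+-2=-9, -7+0=-7, -7+7=0
a = -3: -3+-4=-7, -3+-2=-5, -3+0=-3, -3+7=4
a = 3: 3+-4=-1, 3+-2=1, 3+0=3, 3+7=10
a = 4: 4+-4=0, 4+-2=2, 4+0=4, 4+7=11
a = 7: 7+-4=3, 7+-2=5, 7+0=7, 7+7=14
Collecting distinct sums: A + B = {-11, -9, -7, -5, -3, -1, 0, 1, 2, 3, 4, 5, 7, 10, 11, 14}
|A + B| = 16

A + B = {-11, -9, -7, -5, -3, -1, 0, 1, 2, 3, 4, 5, 7, 10, 11, 14}


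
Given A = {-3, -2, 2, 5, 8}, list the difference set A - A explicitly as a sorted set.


A - A = {a - a' : a, a' ∈ A}.
Compute a - a' for each ordered pair (a, a'):
a = -3: -3--3=0, -3--2=-1, -3-2=-5, -3-5=-8, -3-8=-11
a = -2: -2--3=1, -2--2=0, -2-2=-4, -2-5=-7, -2-8=-10
a = 2: 2--3=5, 2--2=4, 2-2=0, 2-5=-3, 2-8=-6
a = 5: 5--3=8, 5--2=7, 5-2=3, 5-5=0, 5-8=-3
a = 8: 8--3=11, 8--2=10, 8-2=6, 8-5=3, 8-8=0
Collecting distinct values (and noting 0 appears from a-a):
A - A = {-11, -10, -8, -7, -6, -5, -4, -3, -1, 0, 1, 3, 4, 5, 6, 7, 8, 10, 11}
|A - A| = 19

A - A = {-11, -10, -8, -7, -6, -5, -4, -3, -1, 0, 1, 3, 4, 5, 6, 7, 8, 10, 11}


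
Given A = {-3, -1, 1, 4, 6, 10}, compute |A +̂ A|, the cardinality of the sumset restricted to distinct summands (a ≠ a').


Restricted sumset: A +̂ A = {a + a' : a ∈ A, a' ∈ A, a ≠ a'}.
Equivalently, take A + A and drop any sum 2a that is achievable ONLY as a + a for a ∈ A (i.e. sums representable only with equal summands).
Enumerate pairs (a, a') with a < a' (symmetric, so each unordered pair gives one sum; this covers all a ≠ a'):
  -3 + -1 = -4
  -3 + 1 = -2
  -3 + 4 = 1
  -3 + 6 = 3
  -3 + 10 = 7
  -1 + 1 = 0
  -1 + 4 = 3
  -1 + 6 = 5
  -1 + 10 = 9
  1 + 4 = 5
  1 + 6 = 7
  1 + 10 = 11
  4 + 6 = 10
  4 + 10 = 14
  6 + 10 = 16
Collected distinct sums: {-4, -2, 0, 1, 3, 5, 7, 9, 10, 11, 14, 16}
|A +̂ A| = 12
(Reference bound: |A +̂ A| ≥ 2|A| - 3 for |A| ≥ 2, with |A| = 6 giving ≥ 9.)

|A +̂ A| = 12


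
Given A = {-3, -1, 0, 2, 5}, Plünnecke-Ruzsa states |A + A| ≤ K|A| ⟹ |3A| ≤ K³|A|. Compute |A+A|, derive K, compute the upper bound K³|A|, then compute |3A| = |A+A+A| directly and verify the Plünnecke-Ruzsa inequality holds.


|A| = 5.
Step 1: Compute A + A by enumerating all 25 pairs.
A + A = {-6, -4, -3, -2, -1, 0, 1, 2, 4, 5, 7, 10}, so |A + A| = 12.
Step 2: Doubling constant K = |A + A|/|A| = 12/5 = 12/5 ≈ 2.4000.
Step 3: Plünnecke-Ruzsa gives |3A| ≤ K³·|A| = (2.4000)³ · 5 ≈ 69.1200.
Step 4: Compute 3A = A + A + A directly by enumerating all triples (a,b,c) ∈ A³; |3A| = 20.
Step 5: Check 20 ≤ 69.1200? Yes ✓.

K = 12/5, Plünnecke-Ruzsa bound K³|A| ≈ 69.1200, |3A| = 20, inequality holds.


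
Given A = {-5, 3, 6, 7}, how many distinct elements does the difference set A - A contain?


A - A = {a - a' : a, a' ∈ A}; |A| = 4.
Bounds: 2|A|-1 ≤ |A - A| ≤ |A|² - |A| + 1, i.e. 7 ≤ |A - A| ≤ 13.
Note: 0 ∈ A - A always (from a - a). The set is symmetric: if d ∈ A - A then -d ∈ A - A.
Enumerate nonzero differences d = a - a' with a > a' (then include -d):
Positive differences: {1, 3, 4, 8, 11, 12}
Full difference set: {0} ∪ (positive diffs) ∪ (negative diffs).
|A - A| = 1 + 2·6 = 13 (matches direct enumeration: 13).

|A - A| = 13


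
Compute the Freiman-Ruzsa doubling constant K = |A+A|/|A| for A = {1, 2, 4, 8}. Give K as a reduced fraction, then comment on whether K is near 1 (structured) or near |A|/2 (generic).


|A| = 4.
Compute A + A by enumerating all 16 pairs.
A + A = {2, 3, 4, 5, 6, 8, 9, 10, 12, 16}, so |A + A| = 10.
K = |A + A| / |A| = 10/4 = 5/2 ≈ 2.5000.
Reference: AP of size 4 gives K = 7/4 ≈ 1.7500; a fully generic set of size 4 gives K ≈ 2.5000.

|A| = 4, |A + A| = 10, K = 10/4 = 5/2.


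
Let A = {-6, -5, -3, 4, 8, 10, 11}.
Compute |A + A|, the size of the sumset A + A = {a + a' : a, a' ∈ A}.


A + A = {a + a' : a, a' ∈ A}; |A| = 7.
General bounds: 2|A| - 1 ≤ |A + A| ≤ |A|(|A|+1)/2, i.e. 13 ≤ |A + A| ≤ 28.
Lower bound 2|A|-1 is attained iff A is an arithmetic progression.
Enumerate sums a + a' for a ≤ a' (symmetric, so this suffices):
a = -6: -6+-6=-12, -6+-5=-11, -6+-3=-9, -6+4=-2, -6+8=2, -6+10=4, -6+11=5
a = -5: -5+-5=-10, -5+-3=-8, -5+4=-1, -5+8=3, -5+10=5, -5+11=6
a = -3: -3+-3=-6, -3+4=1, -3+8=5, -3+10=7, -3+11=8
a = 4: 4+4=8, 4+8=12, 4+10=14, 4+11=15
a = 8: 8+8=16, 8+10=18, 8+11=19
a = 10: 10+10=20, 10+11=21
a = 11: 11+11=22
Distinct sums: {-12, -11, -10, -9, -8, -6, -2, -1, 1, 2, 3, 4, 5, 6, 7, 8, 12, 14, 15, 16, 18, 19, 20, 21, 22}
|A + A| = 25

|A + A| = 25


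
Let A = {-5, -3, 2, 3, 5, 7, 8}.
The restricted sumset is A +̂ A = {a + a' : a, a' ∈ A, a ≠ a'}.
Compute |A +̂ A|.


Restricted sumset: A +̂ A = {a + a' : a ∈ A, a' ∈ A, a ≠ a'}.
Equivalently, take A + A and drop any sum 2a that is achievable ONLY as a + a for a ∈ A (i.e. sums representable only with equal summands).
Enumerate pairs (a, a') with a < a' (symmetric, so each unordered pair gives one sum; this covers all a ≠ a'):
  -5 + -3 = -8
  -5 + 2 = -3
  -5 + 3 = -2
  -5 + 5 = 0
  -5 + 7 = 2
  -5 + 8 = 3
  -3 + 2 = -1
  -3 + 3 = 0
  -3 + 5 = 2
  -3 + 7 = 4
  -3 + 8 = 5
  2 + 3 = 5
  2 + 5 = 7
  2 + 7 = 9
  2 + 8 = 10
  3 + 5 = 8
  3 + 7 = 10
  3 + 8 = 11
  5 + 7 = 12
  5 + 8 = 13
  7 + 8 = 15
Collected distinct sums: {-8, -3, -2, -1, 0, 2, 3, 4, 5, 7, 8, 9, 10, 11, 12, 13, 15}
|A +̂ A| = 17
(Reference bound: |A +̂ A| ≥ 2|A| - 3 for |A| ≥ 2, with |A| = 7 giving ≥ 11.)

|A +̂ A| = 17


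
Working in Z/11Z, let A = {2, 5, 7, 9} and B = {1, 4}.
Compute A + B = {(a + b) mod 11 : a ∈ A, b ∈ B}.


Work in Z/11Z: reduce every sum a + b modulo 11.
Enumerate all 8 pairs:
a = 2: 2+1=3, 2+4=6
a = 5: 5+1=6, 5+4=9
a = 7: 7+1=8, 7+4=0
a = 9: 9+1=10, 9+4=2
Distinct residues collected: {0, 2, 3, 6, 8, 9, 10}
|A + B| = 7 (out of 11 total residues).

A + B = {0, 2, 3, 6, 8, 9, 10}


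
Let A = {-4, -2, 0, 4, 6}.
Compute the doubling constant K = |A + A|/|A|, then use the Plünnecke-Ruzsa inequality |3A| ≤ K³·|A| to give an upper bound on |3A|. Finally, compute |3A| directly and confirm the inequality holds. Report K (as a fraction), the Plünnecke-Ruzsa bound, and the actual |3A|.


|A| = 5.
Step 1: Compute A + A by enumerating all 25 pairs.
A + A = {-8, -6, -4, -2, 0, 2, 4, 6, 8, 10, 12}, so |A + A| = 11.
Step 2: Doubling constant K = |A + A|/|A| = 11/5 = 11/5 ≈ 2.2000.
Step 3: Plünnecke-Ruzsa gives |3A| ≤ K³·|A| = (2.2000)³ · 5 ≈ 53.2400.
Step 4: Compute 3A = A + A + A directly by enumerating all triples (a,b,c) ∈ A³; |3A| = 16.
Step 5: Check 16 ≤ 53.2400? Yes ✓.

K = 11/5, Plünnecke-Ruzsa bound K³|A| ≈ 53.2400, |3A| = 16, inequality holds.


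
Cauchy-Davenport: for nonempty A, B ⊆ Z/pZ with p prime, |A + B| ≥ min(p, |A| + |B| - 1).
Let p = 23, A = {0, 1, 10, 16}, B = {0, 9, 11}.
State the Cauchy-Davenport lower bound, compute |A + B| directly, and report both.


Cauchy-Davenport: |A + B| ≥ min(p, |A| + |B| - 1) for A, B nonempty in Z/pZ.
|A| = 4, |B| = 3, p = 23.
CD lower bound = min(23, 4 + 3 - 1) = min(23, 6) = 6.
Compute A + B mod 23 directly:
a = 0: 0+0=0, 0+9=9, 0+11=11
a = 1: 1+0=1, 1+9=10, 1+11=12
a = 10: 10+0=10, 10+9=19, 10+11=21
a = 16: 16+0=16, 16+9=2, 16+11=4
A + B = {0, 1, 2, 4, 9, 10, 11, 12, 16, 19, 21}, so |A + B| = 11.
Verify: 11 ≥ 6? Yes ✓.

CD lower bound = 6, actual |A + B| = 11.


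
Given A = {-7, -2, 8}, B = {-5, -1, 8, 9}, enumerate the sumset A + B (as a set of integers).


A + B = {a + b : a ∈ A, b ∈ B}.
Enumerate all |A|·|B| = 3·4 = 12 pairs (a, b) and collect distinct sums.
a = -7: -7+-5=-12, -7+-1=-8, -7+8=1, -7+9=2
a = -2: -2+-5=-7, -2+-1=-3, -2+8=6, -2+9=7
a = 8: 8+-5=3, 8+-1=7, 8+8=16, 8+9=17
Collecting distinct sums: A + B = {-12, -8, -7, -3, 1, 2, 3, 6, 7, 16, 17}
|A + B| = 11

A + B = {-12, -8, -7, -3, 1, 2, 3, 6, 7, 16, 17}


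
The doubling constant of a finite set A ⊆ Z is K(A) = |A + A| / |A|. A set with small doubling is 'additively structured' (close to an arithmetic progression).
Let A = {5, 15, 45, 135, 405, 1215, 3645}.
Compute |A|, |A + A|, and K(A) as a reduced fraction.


|A| = 7.
Compute A + A by enumerating all 49 pairs.
A + A = {10, 20, 30, 50, 60, 90, 140, 150, 180, 270, 410, 420, 450, 540, 810, 1220, 1230, 1260, 1350, 1620, 2430, 3650, 3660, 3690, 3780, 4050, 4860, 7290}, so |A + A| = 28.
K = |A + A| / |A| = 28/7 = 4/1 ≈ 4.0000.
Reference: AP of size 7 gives K = 13/7 ≈ 1.8571; a fully generic set of size 7 gives K ≈ 4.0000.

|A| = 7, |A + A| = 28, K = 28/7 = 4/1.


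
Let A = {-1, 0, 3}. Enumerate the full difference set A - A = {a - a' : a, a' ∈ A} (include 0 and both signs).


A - A = {a - a' : a, a' ∈ A}.
Compute a - a' for each ordered pair (a, a'):
a = -1: -1--1=0, -1-0=-1, -1-3=-4
a = 0: 0--1=1, 0-0=0, 0-3=-3
a = 3: 3--1=4, 3-0=3, 3-3=0
Collecting distinct values (and noting 0 appears from a-a):
A - A = {-4, -3, -1, 0, 1, 3, 4}
|A - A| = 7

A - A = {-4, -3, -1, 0, 1, 3, 4}


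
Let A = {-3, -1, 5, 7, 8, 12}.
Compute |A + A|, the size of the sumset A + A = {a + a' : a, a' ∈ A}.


A + A = {a + a' : a, a' ∈ A}; |A| = 6.
General bounds: 2|A| - 1 ≤ |A + A| ≤ |A|(|A|+1)/2, i.e. 11 ≤ |A + A| ≤ 21.
Lower bound 2|A|-1 is attained iff A is an arithmetic progression.
Enumerate sums a + a' for a ≤ a' (symmetric, so this suffices):
a = -3: -3+-3=-6, -3+-1=-4, -3+5=2, -3+7=4, -3+8=5, -3+12=9
a = -1: -1+-1=-2, -1+5=4, -1+7=6, -1+8=7, -1+12=11
a = 5: 5+5=10, 5+7=12, 5+8=13, 5+12=17
a = 7: 7+7=14, 7+8=15, 7+12=19
a = 8: 8+8=16, 8+12=20
a = 12: 12+12=24
Distinct sums: {-6, -4, -2, 2, 4, 5, 6, 7, 9, 10, 11, 12, 13, 14, 15, 16, 17, 19, 20, 24}
|A + A| = 20

|A + A| = 20


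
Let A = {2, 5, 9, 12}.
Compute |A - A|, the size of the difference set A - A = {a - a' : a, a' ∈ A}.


A - A = {a - a' : a, a' ∈ A}; |A| = 4.
Bounds: 2|A|-1 ≤ |A - A| ≤ |A|² - |A| + 1, i.e. 7 ≤ |A - A| ≤ 13.
Note: 0 ∈ A - A always (from a - a). The set is symmetric: if d ∈ A - A then -d ∈ A - A.
Enumerate nonzero differences d = a - a' with a > a' (then include -d):
Positive differences: {3, 4, 7, 10}
Full difference set: {0} ∪ (positive diffs) ∪ (negative diffs).
|A - A| = 1 + 2·4 = 9 (matches direct enumeration: 9).

|A - A| = 9


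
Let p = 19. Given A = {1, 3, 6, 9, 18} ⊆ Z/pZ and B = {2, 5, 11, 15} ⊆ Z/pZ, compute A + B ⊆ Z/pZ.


Work in Z/19Z: reduce every sum a + b modulo 19.
Enumerate all 20 pairs:
a = 1: 1+2=3, 1+5=6, 1+11=12, 1+15=16
a = 3: 3+2=5, 3+5=8, 3+11=14, 3+15=18
a = 6: 6+2=8, 6+5=11, 6+11=17, 6+15=2
a = 9: 9+2=11, 9+5=14, 9+11=1, 9+15=5
a = 18: 18+2=1, 18+5=4, 18+11=10, 18+15=14
Distinct residues collected: {1, 2, 3, 4, 5, 6, 8, 10, 11, 12, 14, 16, 17, 18}
|A + B| = 14 (out of 19 total residues).

A + B = {1, 2, 3, 4, 5, 6, 8, 10, 11, 12, 14, 16, 17, 18}
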